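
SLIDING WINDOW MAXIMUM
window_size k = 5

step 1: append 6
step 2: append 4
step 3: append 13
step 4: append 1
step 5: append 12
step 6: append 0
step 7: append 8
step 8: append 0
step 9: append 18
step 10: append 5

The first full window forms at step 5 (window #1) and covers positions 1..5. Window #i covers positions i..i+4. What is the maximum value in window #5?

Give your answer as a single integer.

step 1: append 6 -> window=[6] (not full yet)
step 2: append 4 -> window=[6, 4] (not full yet)
step 3: append 13 -> window=[6, 4, 13] (not full yet)
step 4: append 1 -> window=[6, 4, 13, 1] (not full yet)
step 5: append 12 -> window=[6, 4, 13, 1, 12] -> max=13
step 6: append 0 -> window=[4, 13, 1, 12, 0] -> max=13
step 7: append 8 -> window=[13, 1, 12, 0, 8] -> max=13
step 8: append 0 -> window=[1, 12, 0, 8, 0] -> max=12
step 9: append 18 -> window=[12, 0, 8, 0, 18] -> max=18
Window #5 max = 18

Answer: 18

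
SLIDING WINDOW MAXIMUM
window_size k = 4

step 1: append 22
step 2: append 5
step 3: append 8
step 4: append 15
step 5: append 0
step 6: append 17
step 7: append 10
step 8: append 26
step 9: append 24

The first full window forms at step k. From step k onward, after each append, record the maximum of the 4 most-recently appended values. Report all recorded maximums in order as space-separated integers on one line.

step 1: append 22 -> window=[22] (not full yet)
step 2: append 5 -> window=[22, 5] (not full yet)
step 3: append 8 -> window=[22, 5, 8] (not full yet)
step 4: append 15 -> window=[22, 5, 8, 15] -> max=22
step 5: append 0 -> window=[5, 8, 15, 0] -> max=15
step 6: append 17 -> window=[8, 15, 0, 17] -> max=17
step 7: append 10 -> window=[15, 0, 17, 10] -> max=17
step 8: append 26 -> window=[0, 17, 10, 26] -> max=26
step 9: append 24 -> window=[17, 10, 26, 24] -> max=26

Answer: 22 15 17 17 26 26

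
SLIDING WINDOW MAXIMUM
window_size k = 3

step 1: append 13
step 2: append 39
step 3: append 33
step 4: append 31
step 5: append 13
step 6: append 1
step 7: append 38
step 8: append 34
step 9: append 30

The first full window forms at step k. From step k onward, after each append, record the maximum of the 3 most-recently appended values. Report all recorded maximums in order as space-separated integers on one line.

step 1: append 13 -> window=[13] (not full yet)
step 2: append 39 -> window=[13, 39] (not full yet)
step 3: append 33 -> window=[13, 39, 33] -> max=39
step 4: append 31 -> window=[39, 33, 31] -> max=39
step 5: append 13 -> window=[33, 31, 13] -> max=33
step 6: append 1 -> window=[31, 13, 1] -> max=31
step 7: append 38 -> window=[13, 1, 38] -> max=38
step 8: append 34 -> window=[1, 38, 34] -> max=38
step 9: append 30 -> window=[38, 34, 30] -> max=38

Answer: 39 39 33 31 38 38 38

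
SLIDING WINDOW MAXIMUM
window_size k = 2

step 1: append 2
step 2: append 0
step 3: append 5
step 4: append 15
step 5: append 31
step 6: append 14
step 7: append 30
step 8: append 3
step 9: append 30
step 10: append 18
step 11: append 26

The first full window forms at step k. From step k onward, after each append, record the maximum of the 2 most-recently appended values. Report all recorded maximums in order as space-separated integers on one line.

step 1: append 2 -> window=[2] (not full yet)
step 2: append 0 -> window=[2, 0] -> max=2
step 3: append 5 -> window=[0, 5] -> max=5
step 4: append 15 -> window=[5, 15] -> max=15
step 5: append 31 -> window=[15, 31] -> max=31
step 6: append 14 -> window=[31, 14] -> max=31
step 7: append 30 -> window=[14, 30] -> max=30
step 8: append 3 -> window=[30, 3] -> max=30
step 9: append 30 -> window=[3, 30] -> max=30
step 10: append 18 -> window=[30, 18] -> max=30
step 11: append 26 -> window=[18, 26] -> max=26

Answer: 2 5 15 31 31 30 30 30 30 26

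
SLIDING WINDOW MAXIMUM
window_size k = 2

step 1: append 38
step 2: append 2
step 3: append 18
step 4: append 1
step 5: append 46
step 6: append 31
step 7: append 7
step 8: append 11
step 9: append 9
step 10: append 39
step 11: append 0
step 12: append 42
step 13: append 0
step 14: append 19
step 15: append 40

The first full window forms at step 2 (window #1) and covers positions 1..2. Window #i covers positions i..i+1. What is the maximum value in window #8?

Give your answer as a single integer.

Answer: 11

Derivation:
step 1: append 38 -> window=[38] (not full yet)
step 2: append 2 -> window=[38, 2] -> max=38
step 3: append 18 -> window=[2, 18] -> max=18
step 4: append 1 -> window=[18, 1] -> max=18
step 5: append 46 -> window=[1, 46] -> max=46
step 6: append 31 -> window=[46, 31] -> max=46
step 7: append 7 -> window=[31, 7] -> max=31
step 8: append 11 -> window=[7, 11] -> max=11
step 9: append 9 -> window=[11, 9] -> max=11
Window #8 max = 11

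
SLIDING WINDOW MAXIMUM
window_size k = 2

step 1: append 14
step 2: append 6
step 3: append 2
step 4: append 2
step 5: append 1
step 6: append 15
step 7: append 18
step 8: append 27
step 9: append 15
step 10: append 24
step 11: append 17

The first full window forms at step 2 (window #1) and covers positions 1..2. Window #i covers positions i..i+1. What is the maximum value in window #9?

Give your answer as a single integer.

step 1: append 14 -> window=[14] (not full yet)
step 2: append 6 -> window=[14, 6] -> max=14
step 3: append 2 -> window=[6, 2] -> max=6
step 4: append 2 -> window=[2, 2] -> max=2
step 5: append 1 -> window=[2, 1] -> max=2
step 6: append 15 -> window=[1, 15] -> max=15
step 7: append 18 -> window=[15, 18] -> max=18
step 8: append 27 -> window=[18, 27] -> max=27
step 9: append 15 -> window=[27, 15] -> max=27
step 10: append 24 -> window=[15, 24] -> max=24
Window #9 max = 24

Answer: 24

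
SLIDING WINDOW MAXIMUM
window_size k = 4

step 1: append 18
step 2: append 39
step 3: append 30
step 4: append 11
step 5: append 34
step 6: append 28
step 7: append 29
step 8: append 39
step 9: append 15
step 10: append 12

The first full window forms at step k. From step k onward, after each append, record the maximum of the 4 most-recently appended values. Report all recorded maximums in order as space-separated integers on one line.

Answer: 39 39 34 34 39 39 39

Derivation:
step 1: append 18 -> window=[18] (not full yet)
step 2: append 39 -> window=[18, 39] (not full yet)
step 3: append 30 -> window=[18, 39, 30] (not full yet)
step 4: append 11 -> window=[18, 39, 30, 11] -> max=39
step 5: append 34 -> window=[39, 30, 11, 34] -> max=39
step 6: append 28 -> window=[30, 11, 34, 28] -> max=34
step 7: append 29 -> window=[11, 34, 28, 29] -> max=34
step 8: append 39 -> window=[34, 28, 29, 39] -> max=39
step 9: append 15 -> window=[28, 29, 39, 15] -> max=39
step 10: append 12 -> window=[29, 39, 15, 12] -> max=39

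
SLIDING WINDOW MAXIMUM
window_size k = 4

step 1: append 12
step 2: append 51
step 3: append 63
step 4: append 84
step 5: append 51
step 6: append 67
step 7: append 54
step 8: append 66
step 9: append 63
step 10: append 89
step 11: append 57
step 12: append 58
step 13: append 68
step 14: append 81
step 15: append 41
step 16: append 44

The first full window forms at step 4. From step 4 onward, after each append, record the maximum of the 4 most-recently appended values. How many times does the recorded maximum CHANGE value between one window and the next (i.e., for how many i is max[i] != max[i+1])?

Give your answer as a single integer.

Answer: 3

Derivation:
step 1: append 12 -> window=[12] (not full yet)
step 2: append 51 -> window=[12, 51] (not full yet)
step 3: append 63 -> window=[12, 51, 63] (not full yet)
step 4: append 84 -> window=[12, 51, 63, 84] -> max=84
step 5: append 51 -> window=[51, 63, 84, 51] -> max=84
step 6: append 67 -> window=[63, 84, 51, 67] -> max=84
step 7: append 54 -> window=[84, 51, 67, 54] -> max=84
step 8: append 66 -> window=[51, 67, 54, 66] -> max=67
step 9: append 63 -> window=[67, 54, 66, 63] -> max=67
step 10: append 89 -> window=[54, 66, 63, 89] -> max=89
step 11: append 57 -> window=[66, 63, 89, 57] -> max=89
step 12: append 58 -> window=[63, 89, 57, 58] -> max=89
step 13: append 68 -> window=[89, 57, 58, 68] -> max=89
step 14: append 81 -> window=[57, 58, 68, 81] -> max=81
step 15: append 41 -> window=[58, 68, 81, 41] -> max=81
step 16: append 44 -> window=[68, 81, 41, 44] -> max=81
Recorded maximums: 84 84 84 84 67 67 89 89 89 89 81 81 81
Changes between consecutive maximums: 3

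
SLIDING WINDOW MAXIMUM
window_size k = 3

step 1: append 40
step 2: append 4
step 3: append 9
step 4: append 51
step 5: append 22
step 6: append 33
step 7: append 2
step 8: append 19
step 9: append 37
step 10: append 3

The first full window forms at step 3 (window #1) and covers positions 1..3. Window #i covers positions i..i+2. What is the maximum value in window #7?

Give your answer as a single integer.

Answer: 37

Derivation:
step 1: append 40 -> window=[40] (not full yet)
step 2: append 4 -> window=[40, 4] (not full yet)
step 3: append 9 -> window=[40, 4, 9] -> max=40
step 4: append 51 -> window=[4, 9, 51] -> max=51
step 5: append 22 -> window=[9, 51, 22] -> max=51
step 6: append 33 -> window=[51, 22, 33] -> max=51
step 7: append 2 -> window=[22, 33, 2] -> max=33
step 8: append 19 -> window=[33, 2, 19] -> max=33
step 9: append 37 -> window=[2, 19, 37] -> max=37
Window #7 max = 37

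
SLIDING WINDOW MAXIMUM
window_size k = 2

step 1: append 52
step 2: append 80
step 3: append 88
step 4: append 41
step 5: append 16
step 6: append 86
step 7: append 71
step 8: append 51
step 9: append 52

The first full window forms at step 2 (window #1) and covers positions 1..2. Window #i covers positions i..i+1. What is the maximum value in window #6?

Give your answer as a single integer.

step 1: append 52 -> window=[52] (not full yet)
step 2: append 80 -> window=[52, 80] -> max=80
step 3: append 88 -> window=[80, 88] -> max=88
step 4: append 41 -> window=[88, 41] -> max=88
step 5: append 16 -> window=[41, 16] -> max=41
step 6: append 86 -> window=[16, 86] -> max=86
step 7: append 71 -> window=[86, 71] -> max=86
Window #6 max = 86

Answer: 86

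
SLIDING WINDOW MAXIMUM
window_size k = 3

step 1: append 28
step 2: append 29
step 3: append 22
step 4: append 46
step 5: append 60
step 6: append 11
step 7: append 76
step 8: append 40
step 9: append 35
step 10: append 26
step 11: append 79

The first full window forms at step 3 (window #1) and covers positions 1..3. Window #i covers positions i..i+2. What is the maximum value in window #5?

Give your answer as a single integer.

step 1: append 28 -> window=[28] (not full yet)
step 2: append 29 -> window=[28, 29] (not full yet)
step 3: append 22 -> window=[28, 29, 22] -> max=29
step 4: append 46 -> window=[29, 22, 46] -> max=46
step 5: append 60 -> window=[22, 46, 60] -> max=60
step 6: append 11 -> window=[46, 60, 11] -> max=60
step 7: append 76 -> window=[60, 11, 76] -> max=76
Window #5 max = 76

Answer: 76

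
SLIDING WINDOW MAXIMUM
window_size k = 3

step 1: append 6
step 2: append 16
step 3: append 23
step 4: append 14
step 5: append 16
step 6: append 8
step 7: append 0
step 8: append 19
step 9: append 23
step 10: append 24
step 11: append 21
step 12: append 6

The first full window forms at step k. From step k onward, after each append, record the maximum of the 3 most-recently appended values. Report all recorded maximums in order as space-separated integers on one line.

Answer: 23 23 23 16 16 19 23 24 24 24

Derivation:
step 1: append 6 -> window=[6] (not full yet)
step 2: append 16 -> window=[6, 16] (not full yet)
step 3: append 23 -> window=[6, 16, 23] -> max=23
step 4: append 14 -> window=[16, 23, 14] -> max=23
step 5: append 16 -> window=[23, 14, 16] -> max=23
step 6: append 8 -> window=[14, 16, 8] -> max=16
step 7: append 0 -> window=[16, 8, 0] -> max=16
step 8: append 19 -> window=[8, 0, 19] -> max=19
step 9: append 23 -> window=[0, 19, 23] -> max=23
step 10: append 24 -> window=[19, 23, 24] -> max=24
step 11: append 21 -> window=[23, 24, 21] -> max=24
step 12: append 6 -> window=[24, 21, 6] -> max=24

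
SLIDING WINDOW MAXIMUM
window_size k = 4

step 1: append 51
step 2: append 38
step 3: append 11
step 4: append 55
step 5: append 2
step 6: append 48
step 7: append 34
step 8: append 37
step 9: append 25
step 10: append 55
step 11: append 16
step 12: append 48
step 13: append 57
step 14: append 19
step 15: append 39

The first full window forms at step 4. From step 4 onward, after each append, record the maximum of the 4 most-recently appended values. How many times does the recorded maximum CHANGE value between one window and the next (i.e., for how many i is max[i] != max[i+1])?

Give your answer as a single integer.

Answer: 3

Derivation:
step 1: append 51 -> window=[51] (not full yet)
step 2: append 38 -> window=[51, 38] (not full yet)
step 3: append 11 -> window=[51, 38, 11] (not full yet)
step 4: append 55 -> window=[51, 38, 11, 55] -> max=55
step 5: append 2 -> window=[38, 11, 55, 2] -> max=55
step 6: append 48 -> window=[11, 55, 2, 48] -> max=55
step 7: append 34 -> window=[55, 2, 48, 34] -> max=55
step 8: append 37 -> window=[2, 48, 34, 37] -> max=48
step 9: append 25 -> window=[48, 34, 37, 25] -> max=48
step 10: append 55 -> window=[34, 37, 25, 55] -> max=55
step 11: append 16 -> window=[37, 25, 55, 16] -> max=55
step 12: append 48 -> window=[25, 55, 16, 48] -> max=55
step 13: append 57 -> window=[55, 16, 48, 57] -> max=57
step 14: append 19 -> window=[16, 48, 57, 19] -> max=57
step 15: append 39 -> window=[48, 57, 19, 39] -> max=57
Recorded maximums: 55 55 55 55 48 48 55 55 55 57 57 57
Changes between consecutive maximums: 3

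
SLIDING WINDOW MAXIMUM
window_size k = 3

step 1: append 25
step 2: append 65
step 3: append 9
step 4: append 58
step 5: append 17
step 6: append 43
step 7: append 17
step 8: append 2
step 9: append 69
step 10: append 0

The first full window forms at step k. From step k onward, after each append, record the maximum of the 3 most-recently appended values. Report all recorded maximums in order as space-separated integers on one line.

step 1: append 25 -> window=[25] (not full yet)
step 2: append 65 -> window=[25, 65] (not full yet)
step 3: append 9 -> window=[25, 65, 9] -> max=65
step 4: append 58 -> window=[65, 9, 58] -> max=65
step 5: append 17 -> window=[9, 58, 17] -> max=58
step 6: append 43 -> window=[58, 17, 43] -> max=58
step 7: append 17 -> window=[17, 43, 17] -> max=43
step 8: append 2 -> window=[43, 17, 2] -> max=43
step 9: append 69 -> window=[17, 2, 69] -> max=69
step 10: append 0 -> window=[2, 69, 0] -> max=69

Answer: 65 65 58 58 43 43 69 69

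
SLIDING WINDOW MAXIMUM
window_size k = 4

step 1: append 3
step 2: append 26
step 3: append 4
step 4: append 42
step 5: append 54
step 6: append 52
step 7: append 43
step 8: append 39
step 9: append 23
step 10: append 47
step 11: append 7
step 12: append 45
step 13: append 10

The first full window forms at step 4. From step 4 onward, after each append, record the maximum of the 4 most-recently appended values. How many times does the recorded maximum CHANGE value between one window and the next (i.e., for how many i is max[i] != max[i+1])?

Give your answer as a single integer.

Answer: 3

Derivation:
step 1: append 3 -> window=[3] (not full yet)
step 2: append 26 -> window=[3, 26] (not full yet)
step 3: append 4 -> window=[3, 26, 4] (not full yet)
step 4: append 42 -> window=[3, 26, 4, 42] -> max=42
step 5: append 54 -> window=[26, 4, 42, 54] -> max=54
step 6: append 52 -> window=[4, 42, 54, 52] -> max=54
step 7: append 43 -> window=[42, 54, 52, 43] -> max=54
step 8: append 39 -> window=[54, 52, 43, 39] -> max=54
step 9: append 23 -> window=[52, 43, 39, 23] -> max=52
step 10: append 47 -> window=[43, 39, 23, 47] -> max=47
step 11: append 7 -> window=[39, 23, 47, 7] -> max=47
step 12: append 45 -> window=[23, 47, 7, 45] -> max=47
step 13: append 10 -> window=[47, 7, 45, 10] -> max=47
Recorded maximums: 42 54 54 54 54 52 47 47 47 47
Changes between consecutive maximums: 3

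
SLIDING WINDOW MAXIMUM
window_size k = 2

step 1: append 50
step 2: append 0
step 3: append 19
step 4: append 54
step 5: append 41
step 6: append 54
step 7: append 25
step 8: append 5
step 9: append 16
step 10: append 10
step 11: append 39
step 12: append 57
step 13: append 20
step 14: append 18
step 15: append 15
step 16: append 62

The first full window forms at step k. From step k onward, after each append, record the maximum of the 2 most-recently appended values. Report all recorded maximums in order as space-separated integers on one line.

step 1: append 50 -> window=[50] (not full yet)
step 2: append 0 -> window=[50, 0] -> max=50
step 3: append 19 -> window=[0, 19] -> max=19
step 4: append 54 -> window=[19, 54] -> max=54
step 5: append 41 -> window=[54, 41] -> max=54
step 6: append 54 -> window=[41, 54] -> max=54
step 7: append 25 -> window=[54, 25] -> max=54
step 8: append 5 -> window=[25, 5] -> max=25
step 9: append 16 -> window=[5, 16] -> max=16
step 10: append 10 -> window=[16, 10] -> max=16
step 11: append 39 -> window=[10, 39] -> max=39
step 12: append 57 -> window=[39, 57] -> max=57
step 13: append 20 -> window=[57, 20] -> max=57
step 14: append 18 -> window=[20, 18] -> max=20
step 15: append 15 -> window=[18, 15] -> max=18
step 16: append 62 -> window=[15, 62] -> max=62

Answer: 50 19 54 54 54 54 25 16 16 39 57 57 20 18 62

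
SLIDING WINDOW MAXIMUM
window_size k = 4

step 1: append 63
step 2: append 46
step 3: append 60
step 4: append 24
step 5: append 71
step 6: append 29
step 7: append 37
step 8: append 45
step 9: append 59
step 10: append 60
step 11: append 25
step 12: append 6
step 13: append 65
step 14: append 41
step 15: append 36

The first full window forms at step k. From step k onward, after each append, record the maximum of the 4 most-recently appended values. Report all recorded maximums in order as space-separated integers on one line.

step 1: append 63 -> window=[63] (not full yet)
step 2: append 46 -> window=[63, 46] (not full yet)
step 3: append 60 -> window=[63, 46, 60] (not full yet)
step 4: append 24 -> window=[63, 46, 60, 24] -> max=63
step 5: append 71 -> window=[46, 60, 24, 71] -> max=71
step 6: append 29 -> window=[60, 24, 71, 29] -> max=71
step 7: append 37 -> window=[24, 71, 29, 37] -> max=71
step 8: append 45 -> window=[71, 29, 37, 45] -> max=71
step 9: append 59 -> window=[29, 37, 45, 59] -> max=59
step 10: append 60 -> window=[37, 45, 59, 60] -> max=60
step 11: append 25 -> window=[45, 59, 60, 25] -> max=60
step 12: append 6 -> window=[59, 60, 25, 6] -> max=60
step 13: append 65 -> window=[60, 25, 6, 65] -> max=65
step 14: append 41 -> window=[25, 6, 65, 41] -> max=65
step 15: append 36 -> window=[6, 65, 41, 36] -> max=65

Answer: 63 71 71 71 71 59 60 60 60 65 65 65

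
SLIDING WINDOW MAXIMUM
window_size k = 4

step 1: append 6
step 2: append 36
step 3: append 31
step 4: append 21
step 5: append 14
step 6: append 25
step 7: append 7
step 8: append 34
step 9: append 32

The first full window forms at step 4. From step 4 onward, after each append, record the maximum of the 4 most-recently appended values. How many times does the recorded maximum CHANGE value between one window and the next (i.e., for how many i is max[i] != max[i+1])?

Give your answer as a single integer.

step 1: append 6 -> window=[6] (not full yet)
step 2: append 36 -> window=[6, 36] (not full yet)
step 3: append 31 -> window=[6, 36, 31] (not full yet)
step 4: append 21 -> window=[6, 36, 31, 21] -> max=36
step 5: append 14 -> window=[36, 31, 21, 14] -> max=36
step 6: append 25 -> window=[31, 21, 14, 25] -> max=31
step 7: append 7 -> window=[21, 14, 25, 7] -> max=25
step 8: append 34 -> window=[14, 25, 7, 34] -> max=34
step 9: append 32 -> window=[25, 7, 34, 32] -> max=34
Recorded maximums: 36 36 31 25 34 34
Changes between consecutive maximums: 3

Answer: 3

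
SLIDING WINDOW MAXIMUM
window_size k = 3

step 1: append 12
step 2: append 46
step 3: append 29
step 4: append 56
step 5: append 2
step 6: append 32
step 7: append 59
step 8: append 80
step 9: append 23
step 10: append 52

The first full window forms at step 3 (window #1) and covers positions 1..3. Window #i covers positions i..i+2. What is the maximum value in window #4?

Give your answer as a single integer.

Answer: 56

Derivation:
step 1: append 12 -> window=[12] (not full yet)
step 2: append 46 -> window=[12, 46] (not full yet)
step 3: append 29 -> window=[12, 46, 29] -> max=46
step 4: append 56 -> window=[46, 29, 56] -> max=56
step 5: append 2 -> window=[29, 56, 2] -> max=56
step 6: append 32 -> window=[56, 2, 32] -> max=56
Window #4 max = 56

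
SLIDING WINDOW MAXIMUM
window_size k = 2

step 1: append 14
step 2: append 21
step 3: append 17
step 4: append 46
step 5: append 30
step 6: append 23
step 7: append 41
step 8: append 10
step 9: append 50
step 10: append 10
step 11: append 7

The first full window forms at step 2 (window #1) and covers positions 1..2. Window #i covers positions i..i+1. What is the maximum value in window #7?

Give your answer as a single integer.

Answer: 41

Derivation:
step 1: append 14 -> window=[14] (not full yet)
step 2: append 21 -> window=[14, 21] -> max=21
step 3: append 17 -> window=[21, 17] -> max=21
step 4: append 46 -> window=[17, 46] -> max=46
step 5: append 30 -> window=[46, 30] -> max=46
step 6: append 23 -> window=[30, 23] -> max=30
step 7: append 41 -> window=[23, 41] -> max=41
step 8: append 10 -> window=[41, 10] -> max=41
Window #7 max = 41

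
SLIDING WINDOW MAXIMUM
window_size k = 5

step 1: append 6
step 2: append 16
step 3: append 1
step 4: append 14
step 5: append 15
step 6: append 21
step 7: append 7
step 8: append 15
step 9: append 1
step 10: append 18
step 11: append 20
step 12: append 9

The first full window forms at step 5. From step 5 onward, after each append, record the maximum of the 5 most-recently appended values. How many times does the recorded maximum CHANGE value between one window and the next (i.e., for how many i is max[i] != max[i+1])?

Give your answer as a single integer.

step 1: append 6 -> window=[6] (not full yet)
step 2: append 16 -> window=[6, 16] (not full yet)
step 3: append 1 -> window=[6, 16, 1] (not full yet)
step 4: append 14 -> window=[6, 16, 1, 14] (not full yet)
step 5: append 15 -> window=[6, 16, 1, 14, 15] -> max=16
step 6: append 21 -> window=[16, 1, 14, 15, 21] -> max=21
step 7: append 7 -> window=[1, 14, 15, 21, 7] -> max=21
step 8: append 15 -> window=[14, 15, 21, 7, 15] -> max=21
step 9: append 1 -> window=[15, 21, 7, 15, 1] -> max=21
step 10: append 18 -> window=[21, 7, 15, 1, 18] -> max=21
step 11: append 20 -> window=[7, 15, 1, 18, 20] -> max=20
step 12: append 9 -> window=[15, 1, 18, 20, 9] -> max=20
Recorded maximums: 16 21 21 21 21 21 20 20
Changes between consecutive maximums: 2

Answer: 2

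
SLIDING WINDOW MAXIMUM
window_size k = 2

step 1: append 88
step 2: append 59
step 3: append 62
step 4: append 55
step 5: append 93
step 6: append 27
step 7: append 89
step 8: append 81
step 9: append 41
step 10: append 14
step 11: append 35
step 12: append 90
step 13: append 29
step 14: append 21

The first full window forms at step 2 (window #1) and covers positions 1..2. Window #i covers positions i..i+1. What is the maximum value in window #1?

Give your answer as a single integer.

step 1: append 88 -> window=[88] (not full yet)
step 2: append 59 -> window=[88, 59] -> max=88
Window #1 max = 88

Answer: 88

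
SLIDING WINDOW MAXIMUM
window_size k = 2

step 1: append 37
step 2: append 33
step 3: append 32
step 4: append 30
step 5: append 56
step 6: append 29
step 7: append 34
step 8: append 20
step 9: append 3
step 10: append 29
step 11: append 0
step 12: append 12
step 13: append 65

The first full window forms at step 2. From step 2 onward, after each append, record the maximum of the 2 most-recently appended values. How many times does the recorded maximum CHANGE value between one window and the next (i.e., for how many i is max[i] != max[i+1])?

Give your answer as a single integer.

step 1: append 37 -> window=[37] (not full yet)
step 2: append 33 -> window=[37, 33] -> max=37
step 3: append 32 -> window=[33, 32] -> max=33
step 4: append 30 -> window=[32, 30] -> max=32
step 5: append 56 -> window=[30, 56] -> max=56
step 6: append 29 -> window=[56, 29] -> max=56
step 7: append 34 -> window=[29, 34] -> max=34
step 8: append 20 -> window=[34, 20] -> max=34
step 9: append 3 -> window=[20, 3] -> max=20
step 10: append 29 -> window=[3, 29] -> max=29
step 11: append 0 -> window=[29, 0] -> max=29
step 12: append 12 -> window=[0, 12] -> max=12
step 13: append 65 -> window=[12, 65] -> max=65
Recorded maximums: 37 33 32 56 56 34 34 20 29 29 12 65
Changes between consecutive maximums: 8

Answer: 8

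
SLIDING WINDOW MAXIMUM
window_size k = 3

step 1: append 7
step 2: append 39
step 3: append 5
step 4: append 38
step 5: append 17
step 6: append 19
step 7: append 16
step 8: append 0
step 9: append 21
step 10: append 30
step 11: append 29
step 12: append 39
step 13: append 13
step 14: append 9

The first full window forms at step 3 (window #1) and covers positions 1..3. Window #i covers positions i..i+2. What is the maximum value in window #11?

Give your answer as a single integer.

step 1: append 7 -> window=[7] (not full yet)
step 2: append 39 -> window=[7, 39] (not full yet)
step 3: append 5 -> window=[7, 39, 5] -> max=39
step 4: append 38 -> window=[39, 5, 38] -> max=39
step 5: append 17 -> window=[5, 38, 17] -> max=38
step 6: append 19 -> window=[38, 17, 19] -> max=38
step 7: append 16 -> window=[17, 19, 16] -> max=19
step 8: append 0 -> window=[19, 16, 0] -> max=19
step 9: append 21 -> window=[16, 0, 21] -> max=21
step 10: append 30 -> window=[0, 21, 30] -> max=30
step 11: append 29 -> window=[21, 30, 29] -> max=30
step 12: append 39 -> window=[30, 29, 39] -> max=39
step 13: append 13 -> window=[29, 39, 13] -> max=39
Window #11 max = 39

Answer: 39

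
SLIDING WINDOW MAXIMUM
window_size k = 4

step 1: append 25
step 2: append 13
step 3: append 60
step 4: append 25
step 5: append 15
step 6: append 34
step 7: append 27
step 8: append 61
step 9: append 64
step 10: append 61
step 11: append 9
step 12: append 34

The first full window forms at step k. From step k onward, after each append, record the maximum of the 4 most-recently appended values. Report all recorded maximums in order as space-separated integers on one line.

Answer: 60 60 60 34 61 64 64 64 64

Derivation:
step 1: append 25 -> window=[25] (not full yet)
step 2: append 13 -> window=[25, 13] (not full yet)
step 3: append 60 -> window=[25, 13, 60] (not full yet)
step 4: append 25 -> window=[25, 13, 60, 25] -> max=60
step 5: append 15 -> window=[13, 60, 25, 15] -> max=60
step 6: append 34 -> window=[60, 25, 15, 34] -> max=60
step 7: append 27 -> window=[25, 15, 34, 27] -> max=34
step 8: append 61 -> window=[15, 34, 27, 61] -> max=61
step 9: append 64 -> window=[34, 27, 61, 64] -> max=64
step 10: append 61 -> window=[27, 61, 64, 61] -> max=64
step 11: append 9 -> window=[61, 64, 61, 9] -> max=64
step 12: append 34 -> window=[64, 61, 9, 34] -> max=64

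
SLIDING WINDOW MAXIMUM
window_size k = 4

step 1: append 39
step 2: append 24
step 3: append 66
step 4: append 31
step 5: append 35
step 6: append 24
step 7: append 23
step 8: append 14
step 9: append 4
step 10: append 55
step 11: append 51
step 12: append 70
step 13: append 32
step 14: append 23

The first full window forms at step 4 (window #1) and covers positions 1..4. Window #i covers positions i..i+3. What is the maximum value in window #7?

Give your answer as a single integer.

step 1: append 39 -> window=[39] (not full yet)
step 2: append 24 -> window=[39, 24] (not full yet)
step 3: append 66 -> window=[39, 24, 66] (not full yet)
step 4: append 31 -> window=[39, 24, 66, 31] -> max=66
step 5: append 35 -> window=[24, 66, 31, 35] -> max=66
step 6: append 24 -> window=[66, 31, 35, 24] -> max=66
step 7: append 23 -> window=[31, 35, 24, 23] -> max=35
step 8: append 14 -> window=[35, 24, 23, 14] -> max=35
step 9: append 4 -> window=[24, 23, 14, 4] -> max=24
step 10: append 55 -> window=[23, 14, 4, 55] -> max=55
Window #7 max = 55

Answer: 55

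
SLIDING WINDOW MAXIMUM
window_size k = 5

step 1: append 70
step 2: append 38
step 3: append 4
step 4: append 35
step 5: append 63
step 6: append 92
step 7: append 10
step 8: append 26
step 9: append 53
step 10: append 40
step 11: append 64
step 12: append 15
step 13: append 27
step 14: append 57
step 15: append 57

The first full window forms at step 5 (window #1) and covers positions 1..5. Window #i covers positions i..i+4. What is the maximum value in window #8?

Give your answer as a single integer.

Answer: 64

Derivation:
step 1: append 70 -> window=[70] (not full yet)
step 2: append 38 -> window=[70, 38] (not full yet)
step 3: append 4 -> window=[70, 38, 4] (not full yet)
step 4: append 35 -> window=[70, 38, 4, 35] (not full yet)
step 5: append 63 -> window=[70, 38, 4, 35, 63] -> max=70
step 6: append 92 -> window=[38, 4, 35, 63, 92] -> max=92
step 7: append 10 -> window=[4, 35, 63, 92, 10] -> max=92
step 8: append 26 -> window=[35, 63, 92, 10, 26] -> max=92
step 9: append 53 -> window=[63, 92, 10, 26, 53] -> max=92
step 10: append 40 -> window=[92, 10, 26, 53, 40] -> max=92
step 11: append 64 -> window=[10, 26, 53, 40, 64] -> max=64
step 12: append 15 -> window=[26, 53, 40, 64, 15] -> max=64
Window #8 max = 64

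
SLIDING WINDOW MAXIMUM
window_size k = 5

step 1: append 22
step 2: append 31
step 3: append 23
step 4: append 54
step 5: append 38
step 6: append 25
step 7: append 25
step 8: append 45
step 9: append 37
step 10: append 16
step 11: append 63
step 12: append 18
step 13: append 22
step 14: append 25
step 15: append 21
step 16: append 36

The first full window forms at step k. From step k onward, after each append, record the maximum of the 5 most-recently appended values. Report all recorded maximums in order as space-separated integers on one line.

step 1: append 22 -> window=[22] (not full yet)
step 2: append 31 -> window=[22, 31] (not full yet)
step 3: append 23 -> window=[22, 31, 23] (not full yet)
step 4: append 54 -> window=[22, 31, 23, 54] (not full yet)
step 5: append 38 -> window=[22, 31, 23, 54, 38] -> max=54
step 6: append 25 -> window=[31, 23, 54, 38, 25] -> max=54
step 7: append 25 -> window=[23, 54, 38, 25, 25] -> max=54
step 8: append 45 -> window=[54, 38, 25, 25, 45] -> max=54
step 9: append 37 -> window=[38, 25, 25, 45, 37] -> max=45
step 10: append 16 -> window=[25, 25, 45, 37, 16] -> max=45
step 11: append 63 -> window=[25, 45, 37, 16, 63] -> max=63
step 12: append 18 -> window=[45, 37, 16, 63, 18] -> max=63
step 13: append 22 -> window=[37, 16, 63, 18, 22] -> max=63
step 14: append 25 -> window=[16, 63, 18, 22, 25] -> max=63
step 15: append 21 -> window=[63, 18, 22, 25, 21] -> max=63
step 16: append 36 -> window=[18, 22, 25, 21, 36] -> max=36

Answer: 54 54 54 54 45 45 63 63 63 63 63 36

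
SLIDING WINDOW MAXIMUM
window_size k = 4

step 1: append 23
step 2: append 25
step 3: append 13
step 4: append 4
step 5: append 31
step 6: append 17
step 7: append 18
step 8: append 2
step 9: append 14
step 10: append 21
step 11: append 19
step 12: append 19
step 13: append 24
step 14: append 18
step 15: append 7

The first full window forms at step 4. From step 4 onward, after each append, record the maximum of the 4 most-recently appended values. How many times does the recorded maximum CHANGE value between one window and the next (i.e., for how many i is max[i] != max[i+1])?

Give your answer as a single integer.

Answer: 4

Derivation:
step 1: append 23 -> window=[23] (not full yet)
step 2: append 25 -> window=[23, 25] (not full yet)
step 3: append 13 -> window=[23, 25, 13] (not full yet)
step 4: append 4 -> window=[23, 25, 13, 4] -> max=25
step 5: append 31 -> window=[25, 13, 4, 31] -> max=31
step 6: append 17 -> window=[13, 4, 31, 17] -> max=31
step 7: append 18 -> window=[4, 31, 17, 18] -> max=31
step 8: append 2 -> window=[31, 17, 18, 2] -> max=31
step 9: append 14 -> window=[17, 18, 2, 14] -> max=18
step 10: append 21 -> window=[18, 2, 14, 21] -> max=21
step 11: append 19 -> window=[2, 14, 21, 19] -> max=21
step 12: append 19 -> window=[14, 21, 19, 19] -> max=21
step 13: append 24 -> window=[21, 19, 19, 24] -> max=24
step 14: append 18 -> window=[19, 19, 24, 18] -> max=24
step 15: append 7 -> window=[19, 24, 18, 7] -> max=24
Recorded maximums: 25 31 31 31 31 18 21 21 21 24 24 24
Changes between consecutive maximums: 4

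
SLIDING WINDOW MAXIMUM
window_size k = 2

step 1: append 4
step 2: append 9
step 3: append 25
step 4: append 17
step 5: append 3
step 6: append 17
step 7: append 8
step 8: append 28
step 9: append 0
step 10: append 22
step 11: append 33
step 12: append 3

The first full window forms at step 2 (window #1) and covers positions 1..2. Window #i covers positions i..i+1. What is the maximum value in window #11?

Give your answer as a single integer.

Answer: 33

Derivation:
step 1: append 4 -> window=[4] (not full yet)
step 2: append 9 -> window=[4, 9] -> max=9
step 3: append 25 -> window=[9, 25] -> max=25
step 4: append 17 -> window=[25, 17] -> max=25
step 5: append 3 -> window=[17, 3] -> max=17
step 6: append 17 -> window=[3, 17] -> max=17
step 7: append 8 -> window=[17, 8] -> max=17
step 8: append 28 -> window=[8, 28] -> max=28
step 9: append 0 -> window=[28, 0] -> max=28
step 10: append 22 -> window=[0, 22] -> max=22
step 11: append 33 -> window=[22, 33] -> max=33
step 12: append 3 -> window=[33, 3] -> max=33
Window #11 max = 33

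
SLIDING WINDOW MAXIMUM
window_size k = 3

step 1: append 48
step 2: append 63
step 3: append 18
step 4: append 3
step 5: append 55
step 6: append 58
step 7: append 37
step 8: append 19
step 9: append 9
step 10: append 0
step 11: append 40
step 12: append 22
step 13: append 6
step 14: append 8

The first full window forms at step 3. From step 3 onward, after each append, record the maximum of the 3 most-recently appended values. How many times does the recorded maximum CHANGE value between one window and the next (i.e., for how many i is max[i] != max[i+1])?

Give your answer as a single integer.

step 1: append 48 -> window=[48] (not full yet)
step 2: append 63 -> window=[48, 63] (not full yet)
step 3: append 18 -> window=[48, 63, 18] -> max=63
step 4: append 3 -> window=[63, 18, 3] -> max=63
step 5: append 55 -> window=[18, 3, 55] -> max=55
step 6: append 58 -> window=[3, 55, 58] -> max=58
step 7: append 37 -> window=[55, 58, 37] -> max=58
step 8: append 19 -> window=[58, 37, 19] -> max=58
step 9: append 9 -> window=[37, 19, 9] -> max=37
step 10: append 0 -> window=[19, 9, 0] -> max=19
step 11: append 40 -> window=[9, 0, 40] -> max=40
step 12: append 22 -> window=[0, 40, 22] -> max=40
step 13: append 6 -> window=[40, 22, 6] -> max=40
step 14: append 8 -> window=[22, 6, 8] -> max=22
Recorded maximums: 63 63 55 58 58 58 37 19 40 40 40 22
Changes between consecutive maximums: 6

Answer: 6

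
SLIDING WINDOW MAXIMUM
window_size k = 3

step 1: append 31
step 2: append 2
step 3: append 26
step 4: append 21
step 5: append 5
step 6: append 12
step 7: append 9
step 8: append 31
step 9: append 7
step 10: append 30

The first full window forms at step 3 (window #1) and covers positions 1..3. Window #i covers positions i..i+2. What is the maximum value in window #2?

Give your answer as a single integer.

step 1: append 31 -> window=[31] (not full yet)
step 2: append 2 -> window=[31, 2] (not full yet)
step 3: append 26 -> window=[31, 2, 26] -> max=31
step 4: append 21 -> window=[2, 26, 21] -> max=26
Window #2 max = 26

Answer: 26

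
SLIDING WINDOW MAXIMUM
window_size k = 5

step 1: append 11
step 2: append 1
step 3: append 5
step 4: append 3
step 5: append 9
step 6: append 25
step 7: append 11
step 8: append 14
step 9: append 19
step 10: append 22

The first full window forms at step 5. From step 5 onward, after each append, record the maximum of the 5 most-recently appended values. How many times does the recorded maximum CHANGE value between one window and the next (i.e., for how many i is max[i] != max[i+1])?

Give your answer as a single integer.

Answer: 1

Derivation:
step 1: append 11 -> window=[11] (not full yet)
step 2: append 1 -> window=[11, 1] (not full yet)
step 3: append 5 -> window=[11, 1, 5] (not full yet)
step 4: append 3 -> window=[11, 1, 5, 3] (not full yet)
step 5: append 9 -> window=[11, 1, 5, 3, 9] -> max=11
step 6: append 25 -> window=[1, 5, 3, 9, 25] -> max=25
step 7: append 11 -> window=[5, 3, 9, 25, 11] -> max=25
step 8: append 14 -> window=[3, 9, 25, 11, 14] -> max=25
step 9: append 19 -> window=[9, 25, 11, 14, 19] -> max=25
step 10: append 22 -> window=[25, 11, 14, 19, 22] -> max=25
Recorded maximums: 11 25 25 25 25 25
Changes between consecutive maximums: 1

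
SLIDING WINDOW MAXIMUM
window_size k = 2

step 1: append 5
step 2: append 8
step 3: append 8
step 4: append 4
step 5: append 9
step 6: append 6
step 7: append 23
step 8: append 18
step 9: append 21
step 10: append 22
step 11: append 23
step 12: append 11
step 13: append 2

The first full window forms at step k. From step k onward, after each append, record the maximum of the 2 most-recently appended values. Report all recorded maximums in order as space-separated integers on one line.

step 1: append 5 -> window=[5] (not full yet)
step 2: append 8 -> window=[5, 8] -> max=8
step 3: append 8 -> window=[8, 8] -> max=8
step 4: append 4 -> window=[8, 4] -> max=8
step 5: append 9 -> window=[4, 9] -> max=9
step 6: append 6 -> window=[9, 6] -> max=9
step 7: append 23 -> window=[6, 23] -> max=23
step 8: append 18 -> window=[23, 18] -> max=23
step 9: append 21 -> window=[18, 21] -> max=21
step 10: append 22 -> window=[21, 22] -> max=22
step 11: append 23 -> window=[22, 23] -> max=23
step 12: append 11 -> window=[23, 11] -> max=23
step 13: append 2 -> window=[11, 2] -> max=11

Answer: 8 8 8 9 9 23 23 21 22 23 23 11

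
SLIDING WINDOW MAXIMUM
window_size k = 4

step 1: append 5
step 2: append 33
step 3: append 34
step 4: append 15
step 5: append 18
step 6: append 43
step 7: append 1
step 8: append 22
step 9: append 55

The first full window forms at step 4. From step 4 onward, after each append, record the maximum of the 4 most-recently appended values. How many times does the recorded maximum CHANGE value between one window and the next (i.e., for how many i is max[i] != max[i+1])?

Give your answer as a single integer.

step 1: append 5 -> window=[5] (not full yet)
step 2: append 33 -> window=[5, 33] (not full yet)
step 3: append 34 -> window=[5, 33, 34] (not full yet)
step 4: append 15 -> window=[5, 33, 34, 15] -> max=34
step 5: append 18 -> window=[33, 34, 15, 18] -> max=34
step 6: append 43 -> window=[34, 15, 18, 43] -> max=43
step 7: append 1 -> window=[15, 18, 43, 1] -> max=43
step 8: append 22 -> window=[18, 43, 1, 22] -> max=43
step 9: append 55 -> window=[43, 1, 22, 55] -> max=55
Recorded maximums: 34 34 43 43 43 55
Changes between consecutive maximums: 2

Answer: 2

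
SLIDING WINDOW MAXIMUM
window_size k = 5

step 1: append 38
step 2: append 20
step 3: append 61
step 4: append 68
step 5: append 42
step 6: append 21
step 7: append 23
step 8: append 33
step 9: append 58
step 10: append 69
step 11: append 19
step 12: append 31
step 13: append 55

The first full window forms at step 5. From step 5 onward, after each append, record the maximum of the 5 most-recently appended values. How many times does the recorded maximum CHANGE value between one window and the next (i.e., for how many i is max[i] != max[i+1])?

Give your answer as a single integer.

step 1: append 38 -> window=[38] (not full yet)
step 2: append 20 -> window=[38, 20] (not full yet)
step 3: append 61 -> window=[38, 20, 61] (not full yet)
step 4: append 68 -> window=[38, 20, 61, 68] (not full yet)
step 5: append 42 -> window=[38, 20, 61, 68, 42] -> max=68
step 6: append 21 -> window=[20, 61, 68, 42, 21] -> max=68
step 7: append 23 -> window=[61, 68, 42, 21, 23] -> max=68
step 8: append 33 -> window=[68, 42, 21, 23, 33] -> max=68
step 9: append 58 -> window=[42, 21, 23, 33, 58] -> max=58
step 10: append 69 -> window=[21, 23, 33, 58, 69] -> max=69
step 11: append 19 -> window=[23, 33, 58, 69, 19] -> max=69
step 12: append 31 -> window=[33, 58, 69, 19, 31] -> max=69
step 13: append 55 -> window=[58, 69, 19, 31, 55] -> max=69
Recorded maximums: 68 68 68 68 58 69 69 69 69
Changes between consecutive maximums: 2

Answer: 2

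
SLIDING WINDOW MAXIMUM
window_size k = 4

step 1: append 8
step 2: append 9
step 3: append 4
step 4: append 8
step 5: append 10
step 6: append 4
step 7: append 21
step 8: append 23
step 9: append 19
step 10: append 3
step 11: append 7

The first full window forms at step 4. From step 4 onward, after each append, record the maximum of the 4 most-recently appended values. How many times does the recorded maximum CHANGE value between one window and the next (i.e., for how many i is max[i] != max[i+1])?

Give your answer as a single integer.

Answer: 3

Derivation:
step 1: append 8 -> window=[8] (not full yet)
step 2: append 9 -> window=[8, 9] (not full yet)
step 3: append 4 -> window=[8, 9, 4] (not full yet)
step 4: append 8 -> window=[8, 9, 4, 8] -> max=9
step 5: append 10 -> window=[9, 4, 8, 10] -> max=10
step 6: append 4 -> window=[4, 8, 10, 4] -> max=10
step 7: append 21 -> window=[8, 10, 4, 21] -> max=21
step 8: append 23 -> window=[10, 4, 21, 23] -> max=23
step 9: append 19 -> window=[4, 21, 23, 19] -> max=23
step 10: append 3 -> window=[21, 23, 19, 3] -> max=23
step 11: append 7 -> window=[23, 19, 3, 7] -> max=23
Recorded maximums: 9 10 10 21 23 23 23 23
Changes between consecutive maximums: 3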